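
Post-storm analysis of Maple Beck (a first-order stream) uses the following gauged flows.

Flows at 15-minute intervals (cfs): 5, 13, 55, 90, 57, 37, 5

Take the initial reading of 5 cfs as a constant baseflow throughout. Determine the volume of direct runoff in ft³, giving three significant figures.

V ≈ 2.04 × 10^5 ft³

Direct-runoff ordinates (Q − Q_b): 0.0, 8.0, 50.0, 85.0, 52.0, 32.0, 0.0 cfs.
ΣQ_DR = 227.0 cfs.
With Δt = 0.25 h = 900 s, V = ΣQ_DR · Δt = 227.0 × 900 = 2.04 × 10^5 ft³.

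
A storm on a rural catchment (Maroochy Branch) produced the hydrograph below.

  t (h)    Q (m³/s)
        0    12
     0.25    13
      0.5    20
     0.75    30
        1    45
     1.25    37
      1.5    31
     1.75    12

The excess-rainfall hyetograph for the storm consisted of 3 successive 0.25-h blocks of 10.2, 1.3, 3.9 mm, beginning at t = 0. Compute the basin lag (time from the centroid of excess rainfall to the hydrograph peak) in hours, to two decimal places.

Centroid of excess rainfall: t_c = Σ P_i·t̄_i / ΣP_i = 0.2727 h (block centres at 0.125, 0.375, 0.625 h).
Hydrograph peak occurs at t = 1 h, so basin lag t_L = 1 − 0.2727 = 0.73 h.

t_L ≈ 0.73 h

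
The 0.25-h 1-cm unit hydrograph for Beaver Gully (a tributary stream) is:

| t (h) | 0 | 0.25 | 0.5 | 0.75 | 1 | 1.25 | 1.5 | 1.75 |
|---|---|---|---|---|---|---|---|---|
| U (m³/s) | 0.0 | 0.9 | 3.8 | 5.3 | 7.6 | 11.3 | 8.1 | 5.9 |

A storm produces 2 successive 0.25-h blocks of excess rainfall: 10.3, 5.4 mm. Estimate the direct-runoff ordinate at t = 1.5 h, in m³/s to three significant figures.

Q ≈ 14.4 m³/s

By discrete convolution, Q_j = Σ (P_i / 10 mm) · U_{j−i}.
At t = 1.5 h (j=6): Q = (10.3/10)·8.1 + (5.4/10)·11.3 = 14.4 m³/s.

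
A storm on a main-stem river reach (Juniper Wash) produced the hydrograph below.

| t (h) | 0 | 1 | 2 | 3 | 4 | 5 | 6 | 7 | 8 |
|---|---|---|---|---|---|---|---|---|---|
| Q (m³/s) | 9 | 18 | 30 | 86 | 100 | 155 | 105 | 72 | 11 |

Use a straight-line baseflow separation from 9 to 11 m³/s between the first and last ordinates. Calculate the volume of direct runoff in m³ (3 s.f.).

V ≈ 1.79 × 10^6 m³

Direct-runoff ordinates (Q − Q_b): 0.00, 8.75, 20.50, 76.25, 90.00, 144.75, 94.50, 61.25, 0.00 m³/s.
ΣQ_DR = 496.0 m³/s.
With Δt = 1 h = 3600 s, V = ΣQ_DR · Δt = 496.0 × 3600 = 1.79 × 10^6 m³.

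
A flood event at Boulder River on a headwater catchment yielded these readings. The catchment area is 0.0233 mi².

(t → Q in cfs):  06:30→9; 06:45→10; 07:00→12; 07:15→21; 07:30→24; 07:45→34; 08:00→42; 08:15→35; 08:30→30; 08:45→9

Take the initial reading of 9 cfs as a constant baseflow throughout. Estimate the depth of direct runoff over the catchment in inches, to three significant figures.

Direct runoff: 0.0, 1.0, 3.0, 12.0, 15.0, 25.0, 33.0, 26.0, 21.0, 0.0 cfs; ΣQ_DR = 136.0 cfs.
V = ΣQ_DR · Δt = 136.0 × 900 s = 1.224 × 10^5 ft³.
Over A = 0.0233 mi², depth = V / A = 2.26 in.

d ≈ 2.26 in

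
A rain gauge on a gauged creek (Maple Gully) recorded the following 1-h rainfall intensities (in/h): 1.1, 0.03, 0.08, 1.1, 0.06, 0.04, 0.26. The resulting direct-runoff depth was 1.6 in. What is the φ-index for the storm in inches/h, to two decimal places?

φ ≈ 0.30 in/h

Only the 2 blocks with intensity above φ contribute runoff: 1.1, 1.1 in/h.
Σ(I−φ)·Δt = d  ⇒  (1.1+1.1 − 2φ)·1 = 1.6
φ = (2.200 − 1.6/1) / 2 = 0.30 in/h.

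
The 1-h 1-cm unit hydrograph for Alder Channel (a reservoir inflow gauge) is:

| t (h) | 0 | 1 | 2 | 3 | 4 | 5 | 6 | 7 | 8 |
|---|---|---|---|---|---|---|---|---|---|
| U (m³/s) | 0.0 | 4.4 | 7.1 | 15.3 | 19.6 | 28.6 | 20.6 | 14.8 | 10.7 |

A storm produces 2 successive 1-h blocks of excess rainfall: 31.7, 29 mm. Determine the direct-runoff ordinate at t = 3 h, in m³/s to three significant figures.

Q ≈ 69.1 m³/s

By discrete convolution, Q_j = Σ (P_i / 10 mm) · U_{j−i}.
At t = 3 h (j=3): Q = (31.7/10)·15.3 + (29/10)·7.1 = 69.1 m³/s.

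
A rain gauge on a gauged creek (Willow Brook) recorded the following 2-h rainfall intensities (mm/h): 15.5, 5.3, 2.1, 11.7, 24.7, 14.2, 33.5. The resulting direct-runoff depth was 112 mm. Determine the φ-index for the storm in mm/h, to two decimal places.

φ ≈ 8.72 mm/h

Only the 5 blocks with intensity above φ contribute runoff: 15.5, 11.7, 24.7, 14.2, 33.5 mm/h.
Σ(I−φ)·Δt = d  ⇒  (15.5+11.7+24.7+14.2+33.5 − 5φ)·2 = 112
φ = (99.60 − 112/2) / 5 = 8.72 mm/h.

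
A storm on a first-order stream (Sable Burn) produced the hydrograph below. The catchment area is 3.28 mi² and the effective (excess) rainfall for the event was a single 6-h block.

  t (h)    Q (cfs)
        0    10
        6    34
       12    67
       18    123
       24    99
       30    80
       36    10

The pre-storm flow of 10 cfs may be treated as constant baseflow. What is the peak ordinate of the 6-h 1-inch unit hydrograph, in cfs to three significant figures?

U_p ≈ 113 cfs

Direct runoff: 0.0, 24.0, 57.0, 113.0, 89.0, 70.0, 0.0 cfs; ΣQ_DR = 353.0 cfs, peak = 113.0 cfs.
Runoff depth d = ΣQ_DR·Δt / A = 353.0 × 21600 / (3.28 mi²) = 1.001 in.
The 1-inch UH is the DRH scaled by (1 in)/d, so U_p = 113.0 × 1/1.001 = 113 cfs.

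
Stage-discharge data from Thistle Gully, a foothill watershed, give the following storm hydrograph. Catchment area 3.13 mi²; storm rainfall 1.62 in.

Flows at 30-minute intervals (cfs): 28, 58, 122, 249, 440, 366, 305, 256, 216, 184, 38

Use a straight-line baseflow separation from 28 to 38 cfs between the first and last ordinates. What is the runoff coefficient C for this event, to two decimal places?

ΣQ_DR = 1899 cfs; V = ΣQ_DR·Δt = 3.418 × 10^6 ft³.
Runoff depth d = V / A = 0.4701 in.
C = d / P = 0.4701 / 1.62 = 0.29.

C ≈ 0.29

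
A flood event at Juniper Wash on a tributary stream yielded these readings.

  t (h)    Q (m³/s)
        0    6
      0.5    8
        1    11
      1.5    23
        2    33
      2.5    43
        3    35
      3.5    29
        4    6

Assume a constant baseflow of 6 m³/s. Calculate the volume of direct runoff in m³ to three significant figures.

Direct-runoff ordinates (Q − Q_b): 0.0, 2.0, 5.0, 17.0, 27.0, 37.0, 29.0, 23.0, 0.0 m³/s.
ΣQ_DR = 140.0 m³/s.
With Δt = 0.5 h = 1800 s, V = ΣQ_DR · Δt = 140.0 × 1800 = 2.52 × 10^5 m³.

V ≈ 2.52 × 10^5 m³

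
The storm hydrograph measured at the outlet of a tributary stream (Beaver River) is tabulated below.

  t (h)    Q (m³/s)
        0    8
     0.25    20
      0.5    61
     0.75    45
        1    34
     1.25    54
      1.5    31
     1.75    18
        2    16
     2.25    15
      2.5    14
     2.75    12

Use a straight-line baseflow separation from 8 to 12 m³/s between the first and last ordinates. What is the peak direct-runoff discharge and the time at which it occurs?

Q_p = 52.27 m³/s at t = 0.5 h

Subtracting baseflow gives direct-runoff ordinates: 0.00, 11.64, 52.27, 35.91, 24.55, 44.18, 20.82, 7.45, 5.09, 3.73, 2.36, 0.00 m³/s.
The maximum is 52.27 m³/s, occurring at the reading for t = 0.5 h.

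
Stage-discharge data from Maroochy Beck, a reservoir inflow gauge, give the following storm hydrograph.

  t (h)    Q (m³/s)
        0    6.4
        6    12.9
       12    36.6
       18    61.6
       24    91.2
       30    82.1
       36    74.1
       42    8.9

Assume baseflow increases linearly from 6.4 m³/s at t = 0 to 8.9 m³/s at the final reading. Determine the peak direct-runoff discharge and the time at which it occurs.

Q_p = 83.37 m³/s at t = 24 h

Subtracting baseflow gives direct-runoff ordinates: 0.00, 6.14, 29.49, 54.13, 83.37, 73.91, 65.56, 0.00 m³/s.
The maximum is 83.37 m³/s, occurring at the reading for t = 24 h.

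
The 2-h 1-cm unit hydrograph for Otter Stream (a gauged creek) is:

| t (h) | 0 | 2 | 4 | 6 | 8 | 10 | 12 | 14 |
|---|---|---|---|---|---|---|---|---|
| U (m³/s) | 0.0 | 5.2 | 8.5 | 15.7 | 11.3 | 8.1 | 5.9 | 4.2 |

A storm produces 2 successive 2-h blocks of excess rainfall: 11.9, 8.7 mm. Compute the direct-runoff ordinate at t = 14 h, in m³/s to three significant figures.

By discrete convolution, Q_j = Σ (P_i / 10 mm) · U_{j−i}.
At t = 14 h (j=7): Q = (11.9/10)·4.2 + (8.7/10)·5.9 = 10.1 m³/s.

Q ≈ 10.1 m³/s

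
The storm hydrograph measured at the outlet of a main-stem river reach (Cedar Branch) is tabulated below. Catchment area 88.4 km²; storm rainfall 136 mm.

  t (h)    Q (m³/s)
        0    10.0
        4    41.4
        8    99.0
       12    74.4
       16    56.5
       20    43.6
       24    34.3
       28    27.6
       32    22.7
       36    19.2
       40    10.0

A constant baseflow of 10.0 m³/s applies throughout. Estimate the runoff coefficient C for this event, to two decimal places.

ΣQ_DR = 328.7 m³/s; V = ΣQ_DR·Δt = 4.733 × 10^6 m³.
Runoff depth d = V / A = 53.54 mm.
C = d / P = 53.54 / 136 = 0.39.

C ≈ 0.39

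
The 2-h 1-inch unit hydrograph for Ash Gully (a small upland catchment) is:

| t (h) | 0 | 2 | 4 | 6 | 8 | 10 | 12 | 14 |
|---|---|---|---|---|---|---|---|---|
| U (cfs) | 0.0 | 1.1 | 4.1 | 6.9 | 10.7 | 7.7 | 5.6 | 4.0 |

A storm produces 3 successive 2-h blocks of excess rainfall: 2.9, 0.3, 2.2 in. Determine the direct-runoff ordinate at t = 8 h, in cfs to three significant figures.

Q ≈ 42.1 cfs

By discrete convolution, Q_j = Σ (P_i / 1 in) · U_{j−i}.
At t = 8 h (j=4): Q = (2.9/1)·10.7 + (0.3/1)·6.9 + (2.2/1)·4.1 = 42.1 cfs.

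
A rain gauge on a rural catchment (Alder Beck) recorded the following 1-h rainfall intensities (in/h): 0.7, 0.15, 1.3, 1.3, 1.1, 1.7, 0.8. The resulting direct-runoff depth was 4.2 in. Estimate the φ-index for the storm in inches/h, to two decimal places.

Only the 6 blocks with intensity above φ contribute runoff: 0.7, 1.3, 1.3, 1.1, 1.7, 0.8 in/h.
Σ(I−φ)·Δt = d  ⇒  (0.7+1.3+1.3+1.1+1.7+0.8 − 6φ)·1 = 4.2
φ = (6.900 − 4.2/1) / 6 = 0.45 in/h.

φ ≈ 0.45 in/h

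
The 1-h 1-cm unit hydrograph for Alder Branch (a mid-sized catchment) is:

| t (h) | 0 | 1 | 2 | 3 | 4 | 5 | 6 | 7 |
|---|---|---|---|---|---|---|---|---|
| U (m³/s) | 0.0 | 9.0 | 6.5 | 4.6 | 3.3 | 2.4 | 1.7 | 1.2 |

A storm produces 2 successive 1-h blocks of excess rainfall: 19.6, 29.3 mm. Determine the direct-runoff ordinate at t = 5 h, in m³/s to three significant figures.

By discrete convolution, Q_j = Σ (P_i / 10 mm) · U_{j−i}.
At t = 5 h (j=5): Q = (19.6/10)·2.4 + (29.3/10)·3.3 = 14.4 m³/s.

Q ≈ 14.4 m³/s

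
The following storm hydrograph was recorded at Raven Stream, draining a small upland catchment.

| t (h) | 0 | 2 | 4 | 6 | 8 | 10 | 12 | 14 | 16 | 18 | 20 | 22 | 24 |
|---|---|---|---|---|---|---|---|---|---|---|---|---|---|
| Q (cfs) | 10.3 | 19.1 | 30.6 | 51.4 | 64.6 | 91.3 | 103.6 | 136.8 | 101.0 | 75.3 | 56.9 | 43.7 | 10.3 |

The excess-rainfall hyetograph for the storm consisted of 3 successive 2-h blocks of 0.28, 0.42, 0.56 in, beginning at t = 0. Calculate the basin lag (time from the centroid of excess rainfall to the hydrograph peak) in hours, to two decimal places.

Centroid of excess rainfall: t_c = Σ P_i·t̄_i / ΣP_i = 3.4444 h (block centres at 1, 3, 5 h).
Hydrograph peak occurs at t = 14 h, so basin lag t_L = 14 − 3.4444 = 10.56 h.

t_L ≈ 10.56 h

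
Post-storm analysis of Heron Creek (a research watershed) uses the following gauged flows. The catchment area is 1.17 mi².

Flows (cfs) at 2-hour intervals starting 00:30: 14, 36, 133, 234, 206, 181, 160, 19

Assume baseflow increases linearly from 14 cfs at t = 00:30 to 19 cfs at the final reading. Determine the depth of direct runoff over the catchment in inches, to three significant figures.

d ≈ 2.25 in

Direct runoff: 0.00, 21.29, 117.57, 217.86, 189.14, 163.43, 141.71, 0.00 cfs; ΣQ_DR = 851.0 cfs.
V = ΣQ_DR · Δt = 851.0 × 7200 s = 6.127 × 10^6 ft³.
Over A = 1.17 mi², depth = V / A = 2.25 in.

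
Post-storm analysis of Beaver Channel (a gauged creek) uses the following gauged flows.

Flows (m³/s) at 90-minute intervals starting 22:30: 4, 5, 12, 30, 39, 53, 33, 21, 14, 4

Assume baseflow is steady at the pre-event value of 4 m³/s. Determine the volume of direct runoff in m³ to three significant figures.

V ≈ 9.45 × 10^5 m³

Direct-runoff ordinates (Q − Q_b): 0.0, 1.0, 8.0, 26.0, 35.0, 49.0, 29.0, 17.0, 10.0, 0.0 m³/s.
ΣQ_DR = 175.0 m³/s.
With Δt = 1.5 h = 5400 s, V = ΣQ_DR · Δt = 175.0 × 5400 = 9.45 × 10^5 m³.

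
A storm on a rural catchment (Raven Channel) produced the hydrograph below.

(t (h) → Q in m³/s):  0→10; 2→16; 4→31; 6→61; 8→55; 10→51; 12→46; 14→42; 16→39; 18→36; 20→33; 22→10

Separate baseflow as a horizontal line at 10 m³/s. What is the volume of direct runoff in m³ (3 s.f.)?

V ≈ 2.23 × 10^6 m³

Direct-runoff ordinates (Q − Q_b): 0.0, 6.0, 21.0, 51.0, 45.0, 41.0, 36.0, 32.0, 29.0, 26.0, 23.0, 0.0 m³/s.
ΣQ_DR = 310.0 m³/s.
With Δt = 2 h = 7200 s, V = ΣQ_DR · Δt = 310.0 × 7200 = 2.23 × 10^6 m³.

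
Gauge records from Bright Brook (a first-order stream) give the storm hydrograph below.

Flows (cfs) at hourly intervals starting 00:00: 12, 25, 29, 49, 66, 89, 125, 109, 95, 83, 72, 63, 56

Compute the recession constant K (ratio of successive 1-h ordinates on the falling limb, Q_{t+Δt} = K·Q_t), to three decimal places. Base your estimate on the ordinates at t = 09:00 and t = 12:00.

Using the recession-limb readings at t = 09:00 and t = 12:00: Q falls from 83 to 56 cfs over 3 intervals.
K = (Q₂/Q₁)^(1/3) = (56/83)^(1/3) = 0.877.

K ≈ 0.877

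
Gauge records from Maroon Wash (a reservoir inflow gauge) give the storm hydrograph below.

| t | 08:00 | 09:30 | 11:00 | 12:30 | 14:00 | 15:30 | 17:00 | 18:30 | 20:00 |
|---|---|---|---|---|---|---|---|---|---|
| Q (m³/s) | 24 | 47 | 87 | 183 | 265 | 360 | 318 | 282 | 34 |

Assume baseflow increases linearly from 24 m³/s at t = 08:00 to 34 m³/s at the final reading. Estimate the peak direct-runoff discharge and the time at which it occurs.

Q_p = 329.75 m³/s at t = 15:30

Subtracting baseflow gives direct-runoff ordinates: 0.00, 21.75, 60.50, 155.25, 236.00, 329.75, 286.50, 249.25, 0.00 m³/s.
The maximum is 329.75 m³/s, occurring at the reading for t = 15:30.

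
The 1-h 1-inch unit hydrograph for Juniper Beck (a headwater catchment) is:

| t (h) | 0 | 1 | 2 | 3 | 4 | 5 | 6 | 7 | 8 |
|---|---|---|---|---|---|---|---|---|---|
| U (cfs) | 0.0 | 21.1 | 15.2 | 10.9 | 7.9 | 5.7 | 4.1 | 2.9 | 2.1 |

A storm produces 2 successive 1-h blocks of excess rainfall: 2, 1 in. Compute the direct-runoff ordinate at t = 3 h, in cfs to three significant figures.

By discrete convolution, Q_j = Σ (P_i / 1 in) · U_{j−i}.
At t = 3 h (j=3): Q = (2/1)·10.9 + (1/1)·15.2 = 37.0 cfs.

Q ≈ 37.0 cfs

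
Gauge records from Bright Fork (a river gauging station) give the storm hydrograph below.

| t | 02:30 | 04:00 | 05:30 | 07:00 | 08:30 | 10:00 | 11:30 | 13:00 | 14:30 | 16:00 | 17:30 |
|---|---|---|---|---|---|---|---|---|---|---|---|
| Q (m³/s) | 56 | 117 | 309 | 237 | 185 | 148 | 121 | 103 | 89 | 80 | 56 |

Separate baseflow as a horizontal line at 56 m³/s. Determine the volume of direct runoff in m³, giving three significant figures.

Direct-runoff ordinates (Q − Q_b): 0.0, 61.0, 253.0, 181.0, 129.0, 92.0, 65.0, 47.0, 33.0, 24.0, 0.0 m³/s.
ΣQ_DR = 885.0 m³/s.
With Δt = 1.5 h = 5400 s, V = ΣQ_DR · Δt = 885.0 × 5400 = 4.78 × 10^6 m³.

V ≈ 4.78 × 10^6 m³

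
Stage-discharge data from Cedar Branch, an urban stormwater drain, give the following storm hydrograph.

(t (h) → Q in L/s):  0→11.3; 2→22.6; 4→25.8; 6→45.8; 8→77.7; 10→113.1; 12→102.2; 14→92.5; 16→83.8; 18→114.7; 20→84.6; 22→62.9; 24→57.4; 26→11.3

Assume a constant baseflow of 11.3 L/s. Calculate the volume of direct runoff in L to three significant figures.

V ≈ 5.38 × 10^6 L

Direct-runoff ordinates (Q − Q_b): 0.0, 11.3, 14.5, 34.5, 66.4, 101.8, 90.9, 81.2, 72.5, 103.4, 73.3, 51.6, 46.1, 0.0 L/s.
ΣQ_DR = 747.5 L/s.
With Δt = 2 h = 7200 s, V = ΣQ_DR · Δt = 747.5 × 7200 = 5.38 × 10^6 L.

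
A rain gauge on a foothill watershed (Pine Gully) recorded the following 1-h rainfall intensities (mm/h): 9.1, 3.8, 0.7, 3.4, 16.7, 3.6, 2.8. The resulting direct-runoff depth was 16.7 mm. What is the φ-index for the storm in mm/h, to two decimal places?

Only the 2 blocks with intensity above φ contribute runoff: 9.1, 16.7 mm/h.
Σ(I−φ)·Δt = d  ⇒  (9.1+16.7 − 2φ)·1 = 16.7
φ = (25.80 − 16.7/1) / 2 = 4.55 mm/h.

φ ≈ 4.55 mm/h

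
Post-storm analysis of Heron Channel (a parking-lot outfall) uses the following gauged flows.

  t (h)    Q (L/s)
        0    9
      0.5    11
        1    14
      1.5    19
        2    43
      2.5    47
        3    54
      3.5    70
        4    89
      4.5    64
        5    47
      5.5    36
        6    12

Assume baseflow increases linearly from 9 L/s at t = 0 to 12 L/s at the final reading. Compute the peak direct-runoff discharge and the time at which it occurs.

Subtracting baseflow gives direct-runoff ordinates: 0.00, 1.75, 4.50, 9.25, 33.00, 36.75, 43.50, 59.25, 78.00, 52.75, 35.50, 24.25, 0.00 L/s.
The maximum is 78.00 L/s, occurring at the reading for t = 4 h.

Q_p = 78.00 L/s at t = 4 h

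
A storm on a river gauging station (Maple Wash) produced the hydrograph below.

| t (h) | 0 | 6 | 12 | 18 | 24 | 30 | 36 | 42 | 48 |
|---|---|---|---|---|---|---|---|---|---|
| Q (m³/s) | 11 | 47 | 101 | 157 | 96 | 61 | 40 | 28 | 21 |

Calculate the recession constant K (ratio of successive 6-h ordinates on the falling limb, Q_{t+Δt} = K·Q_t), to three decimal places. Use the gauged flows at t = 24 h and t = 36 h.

K ≈ 0.645

Using the recession-limb readings at t = 24 h and t = 36 h: Q falls from 96 to 40 m³/s over 2 intervals.
K = (Q₂/Q₁)^(1/2) = (40/96)^(1/2) = 0.645.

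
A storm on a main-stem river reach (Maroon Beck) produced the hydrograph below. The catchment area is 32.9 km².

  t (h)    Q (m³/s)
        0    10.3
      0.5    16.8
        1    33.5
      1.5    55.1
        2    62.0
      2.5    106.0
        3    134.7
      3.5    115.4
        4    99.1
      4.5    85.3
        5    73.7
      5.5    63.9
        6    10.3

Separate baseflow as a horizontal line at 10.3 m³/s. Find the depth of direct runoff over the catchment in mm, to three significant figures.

d ≈ 40.1 mm

Direct runoff: 0.0, 6.5, 23.2, 44.8, 51.7, 95.7, 124.4, 105.1, 88.8, 75.0, 63.4, 53.6, 0.0 m³/s; ΣQ_DR = 732.2 m³/s.
V = ΣQ_DR · Δt = 732.2 × 1800 s = 1.318 × 10^6 m³.
Over A = 32.9 km², depth = V / A = 40.1 mm.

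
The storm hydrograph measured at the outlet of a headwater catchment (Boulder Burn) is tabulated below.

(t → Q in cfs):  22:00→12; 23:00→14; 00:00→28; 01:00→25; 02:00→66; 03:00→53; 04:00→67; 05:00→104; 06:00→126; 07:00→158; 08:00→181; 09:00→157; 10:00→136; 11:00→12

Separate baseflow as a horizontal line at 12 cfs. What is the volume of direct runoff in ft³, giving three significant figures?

Direct-runoff ordinates (Q − Q_b): 0.0, 2.0, 16.0, 13.0, 54.0, 41.0, 55.0, 92.0, 114.0, 146.0, 169.0, 145.0, 124.0, 0.0 cfs.
ΣQ_DR = 971.0 cfs.
With Δt = 1 h = 3600 s, V = ΣQ_DR · Δt = 971.0 × 3600 = 3.50 × 10^6 ft³.

V ≈ 3.50 × 10^6 ft³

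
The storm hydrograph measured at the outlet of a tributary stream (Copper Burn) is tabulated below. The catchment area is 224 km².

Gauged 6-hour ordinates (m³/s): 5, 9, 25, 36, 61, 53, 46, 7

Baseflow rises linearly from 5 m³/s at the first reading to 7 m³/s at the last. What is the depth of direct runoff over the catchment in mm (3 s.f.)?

d ≈ 18.7 mm

Direct runoff: 0.00, 3.71, 19.43, 30.14, 54.86, 46.57, 39.29, 0.00 m³/s; ΣQ_DR = 194.0 m³/s.
V = ΣQ_DR · Δt = 194.0 × 21600 s = 4.190 × 10^6 m³.
Over A = 224 km², depth = V / A = 18.7 mm.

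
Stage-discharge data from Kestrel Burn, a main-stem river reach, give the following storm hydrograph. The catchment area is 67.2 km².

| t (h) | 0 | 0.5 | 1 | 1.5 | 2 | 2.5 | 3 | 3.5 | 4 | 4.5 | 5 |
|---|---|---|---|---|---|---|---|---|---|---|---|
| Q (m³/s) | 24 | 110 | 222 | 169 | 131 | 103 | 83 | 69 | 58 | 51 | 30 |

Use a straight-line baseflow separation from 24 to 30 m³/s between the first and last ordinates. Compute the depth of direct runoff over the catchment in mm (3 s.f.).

d ≈ 20.2 mm

Direct runoff: 0.00, 85.40, 196.80, 143.20, 104.60, 76.00, 55.40, 40.80, 29.20, 21.60, 0.00 m³/s; ΣQ_DR = 753.0 m³/s.
V = ΣQ_DR · Δt = 753.0 × 1800 s = 1.355 × 10^6 m³.
Over A = 67.2 km², depth = V / A = 20.2 mm.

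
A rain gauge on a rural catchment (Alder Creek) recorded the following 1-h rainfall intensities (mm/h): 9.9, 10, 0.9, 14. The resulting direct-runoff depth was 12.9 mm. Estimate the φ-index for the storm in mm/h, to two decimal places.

Only the 3 blocks with intensity above φ contribute runoff: 9.9, 10, 14 mm/h.
Σ(I−φ)·Δt = d  ⇒  (9.9+10+14 − 3φ)·1 = 12.9
φ = (33.90 − 12.9/1) / 3 = 7.00 mm/h.

φ ≈ 7.00 mm/h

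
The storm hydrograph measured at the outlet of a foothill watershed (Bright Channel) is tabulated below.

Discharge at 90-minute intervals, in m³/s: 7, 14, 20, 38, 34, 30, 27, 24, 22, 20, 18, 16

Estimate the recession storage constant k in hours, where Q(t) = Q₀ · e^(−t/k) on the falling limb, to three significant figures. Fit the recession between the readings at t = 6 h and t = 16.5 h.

On the falling limb, Q drops from 34 to 16 m³/s between t = 6 h and t = 16.5 h (Δt = 10.5 h).
k = −Δt / ln(Q₂/Q₁) = −10.5 / ln(16/34) = 13.9 h.

k ≈ 13.9 h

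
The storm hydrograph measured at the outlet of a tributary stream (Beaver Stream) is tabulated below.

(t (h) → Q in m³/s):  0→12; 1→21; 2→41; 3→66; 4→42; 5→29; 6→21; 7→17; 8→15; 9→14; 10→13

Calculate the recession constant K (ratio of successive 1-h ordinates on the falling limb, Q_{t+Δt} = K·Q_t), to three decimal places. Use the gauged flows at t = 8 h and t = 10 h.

K ≈ 0.931

Using the recession-limb readings at t = 8 h and t = 10 h: Q falls from 15 to 13 m³/s over 2 intervals.
K = (Q₂/Q₁)^(1/2) = (13/15)^(1/2) = 0.931.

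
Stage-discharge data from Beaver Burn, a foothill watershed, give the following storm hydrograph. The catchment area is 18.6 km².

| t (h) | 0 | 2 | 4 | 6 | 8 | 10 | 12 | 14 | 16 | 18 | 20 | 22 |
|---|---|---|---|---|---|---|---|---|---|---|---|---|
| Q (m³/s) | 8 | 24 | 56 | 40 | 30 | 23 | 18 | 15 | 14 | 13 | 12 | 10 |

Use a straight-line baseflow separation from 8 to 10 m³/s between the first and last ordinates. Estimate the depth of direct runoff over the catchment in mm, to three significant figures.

d ≈ 60.0 mm

Direct runoff: 0.00, 15.82, 47.64, 31.45, 21.27, 14.09, 8.91, 5.73, 4.55, 3.36, 2.18, 0.00 m³/s; ΣQ_DR = 155.0 m³/s.
V = ΣQ_DR · Δt = 155.0 × 7200 s = 1.116 × 10^6 m³.
Over A = 18.6 km², depth = V / A = 60.0 mm.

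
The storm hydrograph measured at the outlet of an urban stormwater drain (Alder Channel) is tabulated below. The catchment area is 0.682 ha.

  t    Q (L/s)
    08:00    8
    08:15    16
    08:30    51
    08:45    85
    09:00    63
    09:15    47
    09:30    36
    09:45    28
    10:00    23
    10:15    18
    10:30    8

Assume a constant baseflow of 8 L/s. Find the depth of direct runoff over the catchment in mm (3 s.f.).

Direct runoff: 0.0, 8.0, 43.0, 77.0, 55.0, 39.0, 28.0, 20.0, 15.0, 10.0, 0.0 L/s; ΣQ_DR = 295.0 L/s.
V = ΣQ_DR · Δt = 295.0 × 900 s = 2.655 × 10^5 L.
Over A = 0.682 ha, depth = V / A = 38.9 mm.

d ≈ 38.9 mm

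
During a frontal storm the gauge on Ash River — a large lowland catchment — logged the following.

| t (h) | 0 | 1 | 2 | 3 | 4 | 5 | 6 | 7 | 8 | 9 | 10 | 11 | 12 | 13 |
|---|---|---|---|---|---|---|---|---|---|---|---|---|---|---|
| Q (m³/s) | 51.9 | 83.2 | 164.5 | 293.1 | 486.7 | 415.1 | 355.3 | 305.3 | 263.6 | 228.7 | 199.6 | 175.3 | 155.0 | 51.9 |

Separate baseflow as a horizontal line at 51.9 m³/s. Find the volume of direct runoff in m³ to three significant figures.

Direct-runoff ordinates (Q − Q_b): 0.0, 31.3, 112.6, 241.2, 434.8, 363.2, 303.4, 253.4, 211.7, 176.8, 147.7, 123.4, 103.1, 0.0 m³/s.
ΣQ_DR = 2503 m³/s.
With Δt = 1 h = 3600 s, V = ΣQ_DR · Δt = 2503 × 3600 = 9.01 × 10^6 m³.

V ≈ 9.01 × 10^6 m³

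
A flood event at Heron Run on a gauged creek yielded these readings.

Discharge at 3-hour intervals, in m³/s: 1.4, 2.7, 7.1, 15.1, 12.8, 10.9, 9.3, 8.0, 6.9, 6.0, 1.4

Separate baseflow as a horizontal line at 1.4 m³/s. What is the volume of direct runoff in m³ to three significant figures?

Direct-runoff ordinates (Q − Q_b): 0.0, 1.3, 5.7, 13.7, 11.4, 9.5, 7.9, 6.6, 5.5, 4.6, 0.0 m³/s.
ΣQ_DR = 66.20 m³/s.
With Δt = 3 h = 10800 s, V = ΣQ_DR · Δt = 66.20 × 10800 = 7.15 × 10^5 m³.

V ≈ 7.15 × 10^5 m³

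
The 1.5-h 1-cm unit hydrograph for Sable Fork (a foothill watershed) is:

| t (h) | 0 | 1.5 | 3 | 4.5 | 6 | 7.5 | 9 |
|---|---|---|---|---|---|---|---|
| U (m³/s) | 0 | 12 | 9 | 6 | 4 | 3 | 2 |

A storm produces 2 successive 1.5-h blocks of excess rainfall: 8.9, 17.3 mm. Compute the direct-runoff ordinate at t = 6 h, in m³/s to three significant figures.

Q ≈ 13.9 m³/s

By discrete convolution, Q_j = Σ (P_i / 10 mm) · U_{j−i}.
At t = 6 h (j=4): Q = (8.9/10)·4 + (17.3/10)·6 = 13.9 m³/s.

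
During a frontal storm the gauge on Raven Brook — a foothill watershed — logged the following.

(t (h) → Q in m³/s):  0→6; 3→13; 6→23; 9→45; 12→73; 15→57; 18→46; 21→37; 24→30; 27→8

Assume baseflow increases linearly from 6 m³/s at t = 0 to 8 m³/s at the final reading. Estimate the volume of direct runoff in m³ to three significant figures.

V ≈ 2.89 × 10^6 m³

Direct-runoff ordinates (Q − Q_b): 0.00, 6.78, 16.56, 38.33, 66.11, 49.89, 38.67, 29.44, 22.22, 0.00 m³/s.
ΣQ_DR = 268.0 m³/s.
With Δt = 3 h = 10800 s, V = ΣQ_DR · Δt = 268.0 × 10800 = 2.89 × 10^6 m³.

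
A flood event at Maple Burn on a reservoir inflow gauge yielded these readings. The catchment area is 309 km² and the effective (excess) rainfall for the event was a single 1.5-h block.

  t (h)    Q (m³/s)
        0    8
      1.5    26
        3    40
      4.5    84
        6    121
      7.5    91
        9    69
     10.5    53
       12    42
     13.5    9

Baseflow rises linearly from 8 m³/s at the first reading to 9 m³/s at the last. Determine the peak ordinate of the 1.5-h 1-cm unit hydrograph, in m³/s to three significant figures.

U_p ≈ 141 m³/s

Direct runoff: 0.00, 17.89, 31.78, 75.67, 112.56, 82.44, 60.33, 44.22, 33.11, 0.00 m³/s; ΣQ_DR = 458.0 m³/s, peak = 112.56 m³/s.
Runoff depth d = ΣQ_DR·Δt / A = 458.0 × 5400 / (309 km²) = 8.004 mm.
The 1-cm UH is the DRH scaled by (10 mm)/d, so U_p = 112.56 × 10/8.004 = 141 m³/s.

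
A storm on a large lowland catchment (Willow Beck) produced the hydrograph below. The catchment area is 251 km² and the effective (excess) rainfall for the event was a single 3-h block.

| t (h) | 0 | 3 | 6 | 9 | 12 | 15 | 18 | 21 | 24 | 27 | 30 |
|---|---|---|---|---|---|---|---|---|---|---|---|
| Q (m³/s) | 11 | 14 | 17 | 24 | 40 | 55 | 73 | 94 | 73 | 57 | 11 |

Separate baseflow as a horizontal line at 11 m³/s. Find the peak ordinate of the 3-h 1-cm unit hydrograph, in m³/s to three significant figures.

U_p ≈ 55.4 m³/s

Direct runoff: 0.0, 3.0, 6.0, 13.0, 29.0, 44.0, 62.0, 83.0, 62.0, 46.0, 0.0 m³/s; ΣQ_DR = 348.0 m³/s, peak = 83.0 m³/s.
Runoff depth d = ΣQ_DR·Δt / A = 348.0 × 10800 / (251 km²) = 14.97 mm.
The 1-cm UH is the DRH scaled by (10 mm)/d, so U_p = 83.0 × 10/14.97 = 55.4 m³/s.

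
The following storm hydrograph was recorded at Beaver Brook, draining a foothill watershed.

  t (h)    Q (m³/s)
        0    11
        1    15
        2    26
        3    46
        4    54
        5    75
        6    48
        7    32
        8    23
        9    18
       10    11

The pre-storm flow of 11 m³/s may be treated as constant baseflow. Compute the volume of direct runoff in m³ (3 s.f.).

V ≈ 8.57 × 10^5 m³

Direct-runoff ordinates (Q − Q_b): 0.0, 4.0, 15.0, 35.0, 43.0, 64.0, 37.0, 21.0, 12.0, 7.0, 0.0 m³/s.
ΣQ_DR = 238.0 m³/s.
With Δt = 1 h = 3600 s, V = ΣQ_DR · Δt = 238.0 × 3600 = 8.57 × 10^5 m³.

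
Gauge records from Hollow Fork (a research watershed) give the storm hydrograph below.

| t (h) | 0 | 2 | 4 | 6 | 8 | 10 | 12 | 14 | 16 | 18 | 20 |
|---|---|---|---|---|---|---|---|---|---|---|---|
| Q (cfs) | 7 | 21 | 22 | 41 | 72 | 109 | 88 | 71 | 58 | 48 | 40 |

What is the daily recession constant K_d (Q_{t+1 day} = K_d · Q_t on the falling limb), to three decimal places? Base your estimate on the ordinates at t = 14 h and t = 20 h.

Between t = 14 h and t = 20 h the flow falls from 71 to 40 cfs over 3×2 h = 6 h.
Per-interval ratio K = (40/71)^(1/3) = 0.8259; K_d = K^(24/2) = 0.101.

K_d ≈ 0.101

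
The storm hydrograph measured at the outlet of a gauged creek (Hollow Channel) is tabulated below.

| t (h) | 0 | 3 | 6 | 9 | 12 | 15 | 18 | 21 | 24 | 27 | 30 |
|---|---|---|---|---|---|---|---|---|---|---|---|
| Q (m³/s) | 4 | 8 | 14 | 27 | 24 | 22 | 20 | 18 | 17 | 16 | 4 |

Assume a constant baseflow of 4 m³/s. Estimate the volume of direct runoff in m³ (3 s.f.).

Direct-runoff ordinates (Q − Q_b): 0.0, 4.0, 10.0, 23.0, 20.0, 18.0, 16.0, 14.0, 13.0, 12.0, 0.0 m³/s.
ΣQ_DR = 130.0 m³/s.
With Δt = 3 h = 10800 s, V = ΣQ_DR · Δt = 130.0 × 10800 = 1.40 × 10^6 m³.

V ≈ 1.40 × 10^6 m³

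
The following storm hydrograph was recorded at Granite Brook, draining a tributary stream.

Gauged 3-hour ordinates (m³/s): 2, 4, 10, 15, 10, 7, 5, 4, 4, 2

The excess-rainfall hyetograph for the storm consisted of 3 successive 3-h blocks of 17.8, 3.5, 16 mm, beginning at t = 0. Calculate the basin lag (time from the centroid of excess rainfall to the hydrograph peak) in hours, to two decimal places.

t_L ≈ 4.64 h

Centroid of excess rainfall: t_c = Σ P_i·t̄_i / ΣP_i = 4.3552 h (block centres at 1.5, 4.5, 7.5 h).
Hydrograph peak occurs at t = 9 h, so basin lag t_L = 9 − 4.3552 = 4.64 h.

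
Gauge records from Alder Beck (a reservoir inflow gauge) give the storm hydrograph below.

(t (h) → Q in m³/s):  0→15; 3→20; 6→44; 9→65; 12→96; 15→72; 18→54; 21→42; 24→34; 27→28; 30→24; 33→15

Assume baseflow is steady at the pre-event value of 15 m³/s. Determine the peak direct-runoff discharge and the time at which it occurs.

Q_p = 81.0 m³/s at t = 12 h

Subtracting baseflow gives direct-runoff ordinates: 0.0, 5.0, 29.0, 50.0, 81.0, 57.0, 39.0, 27.0, 19.0, 13.0, 9.0, 0.0 m³/s.
The maximum is 81.0 m³/s, occurring at the reading for t = 12 h.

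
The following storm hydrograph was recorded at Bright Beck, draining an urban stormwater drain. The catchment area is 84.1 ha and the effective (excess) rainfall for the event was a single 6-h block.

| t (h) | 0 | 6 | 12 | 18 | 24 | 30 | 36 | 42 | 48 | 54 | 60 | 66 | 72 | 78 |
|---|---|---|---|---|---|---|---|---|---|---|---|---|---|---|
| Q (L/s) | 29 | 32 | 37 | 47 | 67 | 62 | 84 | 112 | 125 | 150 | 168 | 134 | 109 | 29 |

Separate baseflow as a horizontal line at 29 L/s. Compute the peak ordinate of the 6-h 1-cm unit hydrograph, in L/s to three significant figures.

U_p ≈ 69.5 L/s

Direct runoff: 0.0, 3.0, 8.0, 18.0, 38.0, 33.0, 55.0, 83.0, 96.0, 121.0, 139.0, 105.0, 80.0, 0.0 L/s; ΣQ_DR = 779.0 L/s, peak = 139.0 L/s.
Runoff depth d = ΣQ_DR·Δt / A = 779.0 × 21600 / (84.1 ha) = 20.01 mm.
The 1-cm UH is the DRH scaled by (10 mm)/d, so U_p = 139.0 × 10/20.01 = 69.5 L/s.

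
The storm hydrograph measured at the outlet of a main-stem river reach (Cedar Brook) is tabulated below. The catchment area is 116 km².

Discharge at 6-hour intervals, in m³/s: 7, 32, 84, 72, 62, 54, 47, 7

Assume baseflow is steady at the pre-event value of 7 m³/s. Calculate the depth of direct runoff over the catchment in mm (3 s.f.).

Direct runoff: 0.0, 25.0, 77.0, 65.0, 55.0, 47.0, 40.0, 0.0 m³/s; ΣQ_DR = 309.0 m³/s.
V = ΣQ_DR · Δt = 309.0 × 21600 s = 6.674 × 10^6 m³.
Over A = 116 km², depth = V / A = 57.5 mm.

d ≈ 57.5 mm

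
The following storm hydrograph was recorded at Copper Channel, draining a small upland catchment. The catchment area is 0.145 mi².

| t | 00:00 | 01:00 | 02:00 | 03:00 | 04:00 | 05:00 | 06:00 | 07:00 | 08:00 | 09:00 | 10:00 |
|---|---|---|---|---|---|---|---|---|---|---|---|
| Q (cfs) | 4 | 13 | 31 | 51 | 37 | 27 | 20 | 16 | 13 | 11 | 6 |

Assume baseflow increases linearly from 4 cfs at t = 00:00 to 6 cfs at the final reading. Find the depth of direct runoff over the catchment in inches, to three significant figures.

d ≈ 1.86 in

Direct runoff: 0.00, 8.80, 26.60, 46.40, 32.20, 22.00, 14.80, 10.60, 7.40, 5.20, 0.00 cfs; ΣQ_DR = 174.0 cfs.
V = ΣQ_DR · Δt = 174.0 × 3600 s = 6.264 × 10^5 ft³.
Over A = 0.145 mi², depth = V / A = 1.86 in.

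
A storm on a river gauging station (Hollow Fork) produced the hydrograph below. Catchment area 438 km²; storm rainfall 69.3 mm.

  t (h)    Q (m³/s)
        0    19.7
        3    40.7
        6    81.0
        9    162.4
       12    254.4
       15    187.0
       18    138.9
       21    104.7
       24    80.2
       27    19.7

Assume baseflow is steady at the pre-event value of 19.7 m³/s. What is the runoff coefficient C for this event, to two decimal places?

C ≈ 0.32

ΣQ_DR = 891.7 m³/s; V = ΣQ_DR·Δt = 9.630 × 10^6 m³.
Runoff depth d = V / A = 21.99 mm.
C = d / P = 21.99 / 69.3 = 0.32.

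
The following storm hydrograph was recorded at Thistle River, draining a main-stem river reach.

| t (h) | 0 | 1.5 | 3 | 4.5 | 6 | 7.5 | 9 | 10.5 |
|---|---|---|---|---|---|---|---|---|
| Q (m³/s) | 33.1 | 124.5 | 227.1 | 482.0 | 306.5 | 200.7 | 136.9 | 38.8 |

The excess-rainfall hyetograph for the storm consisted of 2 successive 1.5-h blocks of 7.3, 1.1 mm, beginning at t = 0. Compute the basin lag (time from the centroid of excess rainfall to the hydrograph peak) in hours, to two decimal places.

Centroid of excess rainfall: t_c = Σ P_i·t̄_i / ΣP_i = 0.9464 h (block centres at 0.75, 2.25 h).
Hydrograph peak occurs at t = 4.5 h, so basin lag t_L = 4.5 − 0.9464 = 3.55 h.

t_L ≈ 3.55 h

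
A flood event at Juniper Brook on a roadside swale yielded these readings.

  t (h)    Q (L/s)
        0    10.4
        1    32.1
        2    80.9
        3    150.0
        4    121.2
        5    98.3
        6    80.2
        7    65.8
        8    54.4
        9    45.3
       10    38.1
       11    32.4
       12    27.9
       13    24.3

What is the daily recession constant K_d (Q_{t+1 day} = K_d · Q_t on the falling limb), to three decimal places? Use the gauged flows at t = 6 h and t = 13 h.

K_d ≈ 0.017

Between t = 6 h and t = 13 h the flow falls from 80.2 to 24.3 L/s over 7×1 h = 7 h.
Per-interval ratio K = (24.3/80.2)^(1/7) = 0.8432; K_d = K^(24/1) = 0.017.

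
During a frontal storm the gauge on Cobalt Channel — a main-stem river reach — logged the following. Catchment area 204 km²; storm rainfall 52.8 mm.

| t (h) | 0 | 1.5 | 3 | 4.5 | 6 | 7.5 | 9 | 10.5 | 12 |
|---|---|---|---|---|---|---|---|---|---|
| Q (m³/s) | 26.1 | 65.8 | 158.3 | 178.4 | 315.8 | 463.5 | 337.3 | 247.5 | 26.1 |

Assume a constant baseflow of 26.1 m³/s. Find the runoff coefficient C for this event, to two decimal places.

C ≈ 0.79

ΣQ_DR = 1584 m³/s; V = ΣQ_DR·Δt = 8.553 × 10^6 m³.
Runoff depth d = V / A = 41.93 mm.
C = d / P = 41.93 / 52.8 = 0.79.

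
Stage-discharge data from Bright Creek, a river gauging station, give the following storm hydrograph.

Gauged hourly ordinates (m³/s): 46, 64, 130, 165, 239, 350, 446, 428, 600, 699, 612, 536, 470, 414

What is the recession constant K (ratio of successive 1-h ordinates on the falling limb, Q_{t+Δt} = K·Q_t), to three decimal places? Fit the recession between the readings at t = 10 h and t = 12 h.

Using the recession-limb readings at t = 10 h and t = 12 h: Q falls from 612 to 470 m³/s over 2 intervals.
K = (Q₂/Q₁)^(1/2) = (470/612)^(1/2) = 0.876.

K ≈ 0.876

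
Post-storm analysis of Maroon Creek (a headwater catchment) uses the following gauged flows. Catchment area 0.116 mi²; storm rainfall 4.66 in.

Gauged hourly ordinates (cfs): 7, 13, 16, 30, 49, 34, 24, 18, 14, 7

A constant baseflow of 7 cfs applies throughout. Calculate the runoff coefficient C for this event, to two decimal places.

C ≈ 0.41

ΣQ_DR = 142.0 cfs; V = ΣQ_DR·Δt = 5.112 × 10^5 ft³.
Runoff depth d = V / A = 1.897 in.
C = d / P = 1.897 / 4.66 = 0.41.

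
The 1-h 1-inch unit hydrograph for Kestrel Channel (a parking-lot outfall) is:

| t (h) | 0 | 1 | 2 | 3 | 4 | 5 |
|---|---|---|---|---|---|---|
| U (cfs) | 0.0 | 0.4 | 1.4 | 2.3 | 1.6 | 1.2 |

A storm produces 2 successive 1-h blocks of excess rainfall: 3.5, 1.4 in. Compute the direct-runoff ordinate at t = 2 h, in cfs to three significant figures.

Q ≈ 5.46 cfs

By discrete convolution, Q_j = Σ (P_i / 1 in) · U_{j−i}.
At t = 2 h (j=2): Q = (3.5/1)·1.4 + (1.4/1)·0.4 = 5.46 cfs.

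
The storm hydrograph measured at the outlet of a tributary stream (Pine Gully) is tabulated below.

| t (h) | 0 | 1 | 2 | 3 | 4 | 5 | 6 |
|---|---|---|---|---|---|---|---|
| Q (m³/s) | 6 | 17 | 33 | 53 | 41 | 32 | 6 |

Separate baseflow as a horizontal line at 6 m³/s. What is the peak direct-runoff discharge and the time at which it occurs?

Q_p = 47.0 m³/s at t = 3 h

Subtracting baseflow gives direct-runoff ordinates: 0.0, 11.0, 27.0, 47.0, 35.0, 26.0, 0.0 m³/s.
The maximum is 47.0 m³/s, occurring at the reading for t = 3 h.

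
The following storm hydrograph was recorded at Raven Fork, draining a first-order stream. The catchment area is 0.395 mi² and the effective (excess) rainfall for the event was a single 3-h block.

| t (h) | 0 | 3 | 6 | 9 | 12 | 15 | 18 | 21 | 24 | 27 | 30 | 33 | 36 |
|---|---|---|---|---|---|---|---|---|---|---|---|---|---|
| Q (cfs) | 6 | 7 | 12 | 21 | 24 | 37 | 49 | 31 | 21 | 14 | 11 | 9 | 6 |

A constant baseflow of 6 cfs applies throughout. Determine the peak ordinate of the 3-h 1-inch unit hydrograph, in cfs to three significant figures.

U_p ≈ 21.5 cfs

Direct runoff: 0.0, 1.0, 6.0, 15.0, 18.0, 31.0, 43.0, 25.0, 15.0, 8.0, 5.0, 3.0, 0.0 cfs; ΣQ_DR = 170.0 cfs, peak = 43.0 cfs.
Runoff depth d = ΣQ_DR·Δt / A = 170.0 × 10800 / (0.395 mi²) = 2.001 in.
The 1-inch UH is the DRH scaled by (1 in)/d, so U_p = 43.0 × 1/2.001 = 21.5 cfs.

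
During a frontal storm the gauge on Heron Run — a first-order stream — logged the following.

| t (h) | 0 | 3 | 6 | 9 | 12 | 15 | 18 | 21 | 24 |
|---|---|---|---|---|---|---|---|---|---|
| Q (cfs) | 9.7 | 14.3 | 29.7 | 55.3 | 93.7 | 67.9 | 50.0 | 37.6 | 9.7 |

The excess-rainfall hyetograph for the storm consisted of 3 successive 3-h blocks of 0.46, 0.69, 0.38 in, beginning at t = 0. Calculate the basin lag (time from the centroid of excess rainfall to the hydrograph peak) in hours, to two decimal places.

t_L ≈ 7.66 h

Centroid of excess rainfall: t_c = Σ P_i·t̄_i / ΣP_i = 4.3431 h (block centres at 1.5, 4.5, 7.5 h).
Hydrograph peak occurs at t = 12 h, so basin lag t_L = 12 − 4.3431 = 7.66 h.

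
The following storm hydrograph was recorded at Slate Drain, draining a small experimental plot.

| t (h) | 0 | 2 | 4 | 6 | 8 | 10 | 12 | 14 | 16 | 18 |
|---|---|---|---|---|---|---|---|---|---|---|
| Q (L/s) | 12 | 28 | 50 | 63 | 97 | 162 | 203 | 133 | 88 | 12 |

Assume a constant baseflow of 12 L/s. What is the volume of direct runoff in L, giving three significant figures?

V ≈ 5.24 × 10^6 L

Direct-runoff ordinates (Q − Q_b): 0.0, 16.0, 38.0, 51.0, 85.0, 150.0, 191.0, 121.0, 76.0, 0.0 L/s.
ΣQ_DR = 728.0 L/s.
With Δt = 2 h = 7200 s, V = ΣQ_DR · Δt = 728.0 × 7200 = 5.24 × 10^6 L.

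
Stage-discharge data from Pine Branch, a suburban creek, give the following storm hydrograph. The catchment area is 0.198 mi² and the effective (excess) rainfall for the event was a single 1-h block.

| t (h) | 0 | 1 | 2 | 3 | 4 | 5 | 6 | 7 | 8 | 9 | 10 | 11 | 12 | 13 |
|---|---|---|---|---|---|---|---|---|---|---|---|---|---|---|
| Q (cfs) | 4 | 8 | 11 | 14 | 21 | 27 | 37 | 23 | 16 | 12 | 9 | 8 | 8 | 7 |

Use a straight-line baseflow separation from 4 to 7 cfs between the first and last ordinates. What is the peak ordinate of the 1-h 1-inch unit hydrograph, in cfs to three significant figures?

Direct runoff: 0.00, 3.77, 6.54, 9.31, 16.08, 21.85, 31.62, 17.38, 10.15, 5.92, 2.69, 1.46, 1.23, 0.00 cfs; ΣQ_DR = 128.0 cfs, peak = 31.62 cfs.
Runoff depth d = ΣQ_DR·Δt / A = 128.0 × 3600 / (0.198 mi²) = 1.002 in.
The 1-inch UH is the DRH scaled by (1 in)/d, so U_p = 31.62 × 1/1.002 = 31.6 cfs.

U_p ≈ 31.6 cfs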